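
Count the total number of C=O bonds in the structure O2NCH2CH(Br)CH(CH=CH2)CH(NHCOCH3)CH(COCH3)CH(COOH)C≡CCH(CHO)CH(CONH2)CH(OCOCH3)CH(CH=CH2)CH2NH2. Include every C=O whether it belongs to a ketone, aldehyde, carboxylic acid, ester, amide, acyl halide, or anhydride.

CH(NHCOCH3): amide, 1 C=O (running total 1).
CH(COCH3): ketone, 1 C=O (running total 2).
CH(COOH): carboxylic acid, 1 C=O (running total 3).
CH(CHO): aldehyde, 1 C=O (running total 4).
CH(CONH2): amide, 1 C=O (running total 5).
CH(OCOCH3): ester, 1 C=O (running total 6).

6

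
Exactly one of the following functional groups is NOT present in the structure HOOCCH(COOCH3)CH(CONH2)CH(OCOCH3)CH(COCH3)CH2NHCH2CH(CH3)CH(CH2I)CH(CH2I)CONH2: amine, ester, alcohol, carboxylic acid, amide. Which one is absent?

alcohol

amine: present (CH2NHCH2 — C–N–C with sp³ carbons and no adjacent C=O → amine (secondary)).
ester: present (CH(COOCH3) — pendant –COOCH3: carbonyl C bonded to C and –OCH3 → ester).
carboxylic acid: present (HOOC — –COOH: carbonyl C bonded to –OH and C → carboxylic acid (the –OH is not a separate alcohol)).
amide: present (CH(CONH2) — pendant –CONH2: carbonyl C bonded to C and N → amide).
alcohol: absent. In HOOC, the –OH sits on a carbonyl carbon, making it part of a carboxylic acid, not an alcohol.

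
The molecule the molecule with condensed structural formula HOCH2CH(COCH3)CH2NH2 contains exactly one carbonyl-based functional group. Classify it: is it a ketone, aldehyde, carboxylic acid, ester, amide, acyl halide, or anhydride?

The carbonyl is in the CH(COCH3) segment: pendant –COCH3: carbonyl C bonded to two carbons → ketone.

ketone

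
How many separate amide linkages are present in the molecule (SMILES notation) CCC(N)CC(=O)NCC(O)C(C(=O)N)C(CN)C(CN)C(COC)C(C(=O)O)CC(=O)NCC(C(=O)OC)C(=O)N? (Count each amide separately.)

Reading the structure from left to right:
  CH(NH2): –NH2 on an sp³ carbon with no adjacent C=O → amine.
  CH2CONHCH2: –C(=O)–N– linkage → amide (the N is not an amine).
  CH(OH): –OH on an sp³ carbon → alcohol (secondary).
  CH(CONH2): pendant –CONH2: carbonyl C bonded to C and N → amide.
  CH(CH2NH2): pendant –CH2NH2: N on sp³ C, no adjacent C=O → amine.
  CH(CH2NH2): pendant –CH2NH2: N on sp³ C, no adjacent C=O → amine.
  CH(CH2OCH3): pendant –CH2OCH3: C–O–C linkage → ether.
  CH(COOH): pendant –COOH: carbonyl C bonded to C and –OH → carboxylic acid.
  CH2CONHCH2: –C(=O)–N– linkage → amide (the N is not an amine).
  CH(COOCH3): pendant –COOCH3: carbonyl C bonded to C and –OCH3 → ester.
  CONH2: –C(=O)NH2: carbonyl C bonded to C and to N → amide (the N is not a separate amine).
Amide appears at: CH2CONHCH2, CH(CONH2), CH2CONHCH2, CONH2 → 4.

4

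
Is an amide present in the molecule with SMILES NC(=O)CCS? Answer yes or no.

yes

Working along the chain:
  H2NCO: –C(=O)NH2: carbonyl C bonded to C and to N → amide (the N is not a separate amine).
  CH2SH: –SH on an sp³ carbon → thiol.
The H2NCO segment supplies the amide: –C(=O)NH2: carbonyl C bonded to C and to N → amide (the N is not a separate amine).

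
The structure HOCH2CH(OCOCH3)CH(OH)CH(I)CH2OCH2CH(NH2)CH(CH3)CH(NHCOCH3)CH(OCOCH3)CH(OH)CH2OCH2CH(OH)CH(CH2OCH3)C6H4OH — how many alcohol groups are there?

4

Reading the structure from left to right:
  HOCH2: HO– on an sp³ carbon → alcohol.
  CH(OCOCH3): pendant –OC(=O)CH3: an acyloxy group → ester.
  CH(OH): –OH on an sp³ carbon → alcohol (secondary).
  CH(I): halogen on an sp³ carbon → alkyl halide.
  CH2OCH2: C–O–C with sp³ carbons on both sides and no adjacent C=O → ether.
  CH(NH2): –NH2 on an sp³ carbon with no adjacent C=O → amine.
  CH(NHCOCH3): pendant –NHC(=O)CH3: N bonded to a carbonyl → amide (not amine).
  CH(OCOCH3): pendant –OC(=O)CH3: an acyloxy group → ester.
  CH(OH): –OH on an sp³ carbon → alcohol (secondary).
  CH2OCH2: C–O–C with sp³ carbons on both sides and no adjacent C=O → ether.
  CH(OH): –OH on an sp³ carbon → alcohol (secondary).
  CH(CH2OCH3): pendant –CH2OCH3: C–O–C linkage → ether.
  C6H4OH: –OH attached directly to an aromatic ring → phenol (not alcohol); the ring itself is an arene.
Alcohol appears at: HOCH2, CH(OH), CH(OH), CH(OH) → 4.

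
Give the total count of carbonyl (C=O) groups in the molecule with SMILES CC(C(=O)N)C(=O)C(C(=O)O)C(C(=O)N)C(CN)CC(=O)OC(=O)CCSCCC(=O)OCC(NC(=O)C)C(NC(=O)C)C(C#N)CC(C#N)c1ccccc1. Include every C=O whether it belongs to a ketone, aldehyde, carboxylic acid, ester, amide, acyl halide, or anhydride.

9

CH(CONH2): amide, 1 C=O (running total 1).
CO: ketone, 1 C=O (running total 2).
CH(COOH): carboxylic acid, 1 C=O (running total 3).
CH(CONH2): amide, 1 C=O (running total 4).
CH2CO-O-COCH2: anhydride, 2 C=O (running total 6).
CH2COOCH2: ester, 1 C=O (running total 7).
CH(NHCOCH3): amide, 1 C=O (running total 8).
CH(NHCOCH3): amide, 1 C=O (running total 9).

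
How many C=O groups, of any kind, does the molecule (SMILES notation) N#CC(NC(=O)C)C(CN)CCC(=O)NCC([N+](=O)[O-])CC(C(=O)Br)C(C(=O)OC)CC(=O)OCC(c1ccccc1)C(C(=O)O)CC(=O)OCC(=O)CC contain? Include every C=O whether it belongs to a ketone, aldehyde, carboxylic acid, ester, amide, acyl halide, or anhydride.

8

CH(NHCOCH3): amide, 1 C=O (running total 1).
CH2CONHCH2: amide, 1 C=O (running total 2).
CH(COBr): acyl halide, 1 C=O (running total 3).
CH(COOCH3): ester, 1 C=O (running total 4).
CH2COOCH2: ester, 1 C=O (running total 5).
CH(COOH): carboxylic acid, 1 C=O (running total 6).
CH2COOCH2: ester, 1 C=O (running total 7).
CO: ketone, 1 C=O (running total 8).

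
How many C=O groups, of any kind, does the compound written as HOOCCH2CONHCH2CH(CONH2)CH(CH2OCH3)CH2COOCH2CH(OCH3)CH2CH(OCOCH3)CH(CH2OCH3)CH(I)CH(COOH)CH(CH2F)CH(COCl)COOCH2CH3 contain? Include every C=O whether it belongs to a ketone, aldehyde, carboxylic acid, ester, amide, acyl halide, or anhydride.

HOOC: carboxylic acid, 1 C=O (running total 1).
CH2CONHCH2: amide, 1 C=O (running total 2).
CH(CONH2): amide, 1 C=O (running total 3).
CH2COOCH2: ester, 1 C=O (running total 4).
CH(OCOCH3): ester, 1 C=O (running total 5).
CH(COOH): carboxylic acid, 1 C=O (running total 6).
CH(COCl): acyl halide, 1 C=O (running total 7).
COOCH2CH3: ester, 1 C=O (running total 8).

8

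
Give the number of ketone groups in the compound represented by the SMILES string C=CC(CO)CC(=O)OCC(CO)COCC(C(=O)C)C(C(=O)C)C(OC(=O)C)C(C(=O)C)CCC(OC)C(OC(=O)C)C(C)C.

3

C=C double bond → alkene.
pendant –CH2OH on an sp³ backbone C → alcohol.
–C(=O)–O–C with C on the carbonyl side → ester.
pendant –CH2OH on an sp³ backbone C → alcohol.
C–O–C with sp³ carbons on both sides and no adjacent C=O → ether.
pendant –COCH3: carbonyl C bonded to two carbons → ketone.
pendant –COCH3: carbonyl C bonded to two carbons → ketone.
pendant –OC(=O)CH3: an acyloxy group → ester.
pendant –COCH3: carbonyl C bonded to two carbons → ketone.
pendant –OCH3: C–O–C with sp³ C, no adjacent C=O → ether.
pendant –OC(=O)CH3: an acyloxy group → ester.
Ketone appears at: CH(COCH3), CH(COCH3), CH(COCH3) → 3.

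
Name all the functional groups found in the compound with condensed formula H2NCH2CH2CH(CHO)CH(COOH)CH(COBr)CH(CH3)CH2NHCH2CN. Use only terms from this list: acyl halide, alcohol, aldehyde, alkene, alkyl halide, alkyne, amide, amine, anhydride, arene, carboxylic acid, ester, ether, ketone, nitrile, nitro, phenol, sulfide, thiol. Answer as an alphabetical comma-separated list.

acyl halide, aldehyde, amine, carboxylic acid, nitrile

Taking each segment in turn:
  H2NCH2: –NH2 on an sp³ carbon with no adjacent C=O → amine.
  CH(CHO): pendant –CHO: carbonyl C bonded to C and H → aldehyde.
  CH(COOH): pendant –COOH: carbonyl C bonded to C and –OH → carboxylic acid.
  CH(COBr): pendant –C(=O)X: carbonyl C bonded to C and halogen → acyl halide.
  CH2NHCH2: C–N–C with sp³ carbons and no adjacent C=O → amine (secondary).
  CN: –C≡N: carbon triple-bonded to nitrogen → nitrile.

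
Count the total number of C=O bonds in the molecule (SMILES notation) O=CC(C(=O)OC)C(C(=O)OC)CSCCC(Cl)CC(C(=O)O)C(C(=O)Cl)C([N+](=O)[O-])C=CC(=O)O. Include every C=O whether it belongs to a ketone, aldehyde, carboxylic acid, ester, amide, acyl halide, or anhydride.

OHC: aldehyde, 1 C=O (running total 1).
CH(COOCH3): ester, 1 C=O (running total 2).
CH(COOCH3): ester, 1 C=O (running total 3).
CH(COOH): carboxylic acid, 1 C=O (running total 4).
CH(COCl): acyl halide, 1 C=O (running total 5).
COOH: carboxylic acid, 1 C=O (running total 6).

6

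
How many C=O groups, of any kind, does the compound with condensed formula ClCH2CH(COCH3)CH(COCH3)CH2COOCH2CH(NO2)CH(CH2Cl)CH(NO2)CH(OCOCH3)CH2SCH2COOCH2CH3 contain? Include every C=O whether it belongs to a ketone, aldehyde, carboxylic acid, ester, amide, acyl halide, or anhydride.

CH(COCH3): ketone, 1 C=O (running total 1).
CH(COCH3): ketone, 1 C=O (running total 2).
CH2COOCH2: ester, 1 C=O (running total 3).
CH(OCOCH3): ester, 1 C=O (running total 4).
COOCH2CH3: ester, 1 C=O (running total 5).

5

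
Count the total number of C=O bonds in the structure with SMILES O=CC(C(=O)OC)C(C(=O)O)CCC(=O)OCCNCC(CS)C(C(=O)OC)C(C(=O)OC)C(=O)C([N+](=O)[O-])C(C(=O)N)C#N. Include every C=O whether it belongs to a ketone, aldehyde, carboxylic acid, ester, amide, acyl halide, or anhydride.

8

OHC: aldehyde, 1 C=O (running total 1).
CH(COOCH3): ester, 1 C=O (running total 2).
CH(COOH): carboxylic acid, 1 C=O (running total 3).
CH2COOCH2: ester, 1 C=O (running total 4).
CH(COOCH3): ester, 1 C=O (running total 5).
CH(COOCH3): ester, 1 C=O (running total 6).
CO: ketone, 1 C=O (running total 7).
CH(CONH2): amide, 1 C=O (running total 8).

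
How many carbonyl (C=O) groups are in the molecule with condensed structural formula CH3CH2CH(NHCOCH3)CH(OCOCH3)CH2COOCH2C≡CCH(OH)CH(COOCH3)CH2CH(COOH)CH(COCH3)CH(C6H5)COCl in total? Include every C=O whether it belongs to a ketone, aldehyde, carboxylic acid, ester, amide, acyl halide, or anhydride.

7

CH(NHCOCH3): amide, 1 C=O (running total 1).
CH(OCOCH3): ester, 1 C=O (running total 2).
CH2COOCH2: ester, 1 C=O (running total 3).
CH(COOCH3): ester, 1 C=O (running total 4).
CH(COOH): carboxylic acid, 1 C=O (running total 5).
CH(COCH3): ketone, 1 C=O (running total 6).
COCl: acyl halide, 1 C=O (running total 7).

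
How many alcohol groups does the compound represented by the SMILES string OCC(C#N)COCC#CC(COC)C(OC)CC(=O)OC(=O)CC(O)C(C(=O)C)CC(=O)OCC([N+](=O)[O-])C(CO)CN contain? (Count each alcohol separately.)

3

Reading the structure from left to right:
  HOCH2: HO– on an sp³ carbon → alcohol.
  CH(CN): pendant –C≡N: nitrile.
  CH2OCH2: C–O–C with sp³ carbons on both sides and no adjacent C=O → ether.
  C≡C: C≡C triple bond → alkyne.
  CH(CH2OCH3): pendant –CH2OCH3: C–O–C linkage → ether.
  CH(OCH3): pendant –OCH3: C–O–C with sp³ C, no adjacent C=O → ether.
  CH2CO-O-COCH2: two acyl groups sharing one oxygen, –C(=O)–O–C(=O)– → anhydride.
  CH(OH): –OH on an sp³ carbon → alcohol (secondary).
  CH(COCH3): pendant –COCH3: carbonyl C bonded to two carbons → ketone.
  CH2COOCH2: –C(=O)–O–C with C on the carbonyl side → ester.
  CH(NO2): –NO2 on an sp³ carbon → nitro (the N=O is not a carbonyl).
  CH(CH2OH): pendant –CH2OH on an sp³ backbone C → alcohol.
  CH2NH2: –NH2 on an sp³ carbon with no adjacent C=O → amine.
Alcohol appears at: HOCH2, CH(OH), CH(CH2OH) → 3.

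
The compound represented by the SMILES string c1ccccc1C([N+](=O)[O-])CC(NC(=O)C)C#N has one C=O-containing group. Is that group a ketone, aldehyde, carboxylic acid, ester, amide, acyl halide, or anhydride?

The carbonyl is in the CH(NHCOCH3) segment: pendant –NHC(=O)CH3: N bonded to a carbonyl → amide (not amine).

amide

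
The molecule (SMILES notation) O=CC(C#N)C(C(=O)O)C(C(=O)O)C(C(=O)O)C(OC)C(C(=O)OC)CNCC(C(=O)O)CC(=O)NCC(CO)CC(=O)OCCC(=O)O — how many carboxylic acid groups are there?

5

terminal –CHO: carbonyl C bonded to H and C → aldehyde.
pendant –C≡N: nitrile.
pendant –COOH: carbonyl C bonded to C and –OH → carboxylic acid.
pendant –COOH: carbonyl C bonded to C and –OH → carboxylic acid.
pendant –COOH: carbonyl C bonded to C and –OH → carboxylic acid.
pendant –OCH3: C–O–C with sp³ C, no adjacent C=O → ether.
pendant –COOCH3: carbonyl C bonded to C and –OCH3 → ester.
C–N–C with sp³ carbons and no adjacent C=O → amine (secondary).
pendant –COOH: carbonyl C bonded to C and –OH → carboxylic acid.
–C(=O)–N– linkage → amide (the N is not an amine).
pendant –CH2OH on an sp³ backbone C → alcohol.
–C(=O)–O–C with C on the carbonyl side → ester.
–COOH: carbonyl C bonded to –OH and C → carboxylic acid (the –OH is not a separate alcohol).
Carboxylic acid appears at: CH(COOH), CH(COOH), CH(COOH), CH(COOH), COOH → 5.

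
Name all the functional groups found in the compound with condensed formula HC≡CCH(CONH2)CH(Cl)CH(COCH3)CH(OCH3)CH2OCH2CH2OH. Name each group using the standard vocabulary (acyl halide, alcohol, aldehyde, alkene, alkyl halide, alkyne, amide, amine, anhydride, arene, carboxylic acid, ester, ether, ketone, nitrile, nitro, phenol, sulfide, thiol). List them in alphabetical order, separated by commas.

Reading the structure from left to right:
  HC≡C: C≡C triple bond → alkyne.
  CH(CONH2): pendant –CONH2: carbonyl C bonded to C and N → amide.
  CH(Cl): halogen on an sp³ carbon → alkyl halide.
  CH(COCH3): pendant –COCH3: carbonyl C bonded to two carbons → ketone.
  CH(OCH3): pendant –OCH3: C–O–C with sp³ C, no adjacent C=O → ether.
  CH2OCH2: C–O–C with sp³ carbons on both sides and no adjacent C=O → ether.
  CH2OH: –OH on an sp³ carbon → alcohol.

alcohol, alkyl halide, alkyne, amide, ether, ketone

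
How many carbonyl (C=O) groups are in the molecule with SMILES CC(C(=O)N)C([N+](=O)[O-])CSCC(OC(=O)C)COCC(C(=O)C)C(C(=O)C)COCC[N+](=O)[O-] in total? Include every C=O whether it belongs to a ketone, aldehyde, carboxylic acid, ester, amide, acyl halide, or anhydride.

CH(CONH2): amide, 1 C=O (running total 1).
CH(OCOCH3): ester, 1 C=O (running total 2).
CH(COCH3): ketone, 1 C=O (running total 3).
CH(COCH3): ketone, 1 C=O (running total 4).

4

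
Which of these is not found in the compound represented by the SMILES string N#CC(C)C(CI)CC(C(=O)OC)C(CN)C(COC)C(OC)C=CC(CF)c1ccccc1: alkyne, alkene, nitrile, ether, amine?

alkyne

amine: present (CH(CH2NH2) — pendant –CH2NH2: N on sp³ C, no adjacent C=O → amine).
nitrile: present (N≡C — N≡C–: carbon triple-bonded to nitrogen → nitrile).
ether: present (CH(CH2OCH3) — pendant –CH2OCH3: C–O–C linkage → ether).
alkene: present (CH=CH — C=C double bond → alkene).
alkyne: absent. In N≡C, the triple bond is C≡N, not C≡C, so it is a nitrile.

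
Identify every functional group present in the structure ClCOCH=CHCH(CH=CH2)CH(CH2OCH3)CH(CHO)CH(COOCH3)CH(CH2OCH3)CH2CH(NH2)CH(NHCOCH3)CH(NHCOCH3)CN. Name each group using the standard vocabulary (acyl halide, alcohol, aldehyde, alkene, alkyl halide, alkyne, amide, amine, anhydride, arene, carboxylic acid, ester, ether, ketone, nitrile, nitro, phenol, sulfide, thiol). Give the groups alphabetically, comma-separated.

–C(=O)Cl: carbonyl C bonded to C and to a halogen → acyl halide (not alkyl halide).
C=C double bond → alkene.
pendant –CH=CH2: C=C double bond → alkene.
pendant –CH2OCH3: C–O–C linkage → ether.
pendant –CHO: carbonyl C bonded to C and H → aldehyde.
pendant –COOCH3: carbonyl C bonded to C and –OCH3 → ester.
pendant –CH2OCH3: C–O–C linkage → ether.
–NH2 on an sp³ carbon with no adjacent C=O → amine.
pendant –NHC(=O)CH3: N bonded to a carbonyl → amide (not amine).
pendant –NHC(=O)CH3: N bonded to a carbonyl → amide (not amine).
–C≡N: carbon triple-bonded to nitrogen → nitrile.

acyl halide, aldehyde, alkene, amide, amine, ester, ether, nitrile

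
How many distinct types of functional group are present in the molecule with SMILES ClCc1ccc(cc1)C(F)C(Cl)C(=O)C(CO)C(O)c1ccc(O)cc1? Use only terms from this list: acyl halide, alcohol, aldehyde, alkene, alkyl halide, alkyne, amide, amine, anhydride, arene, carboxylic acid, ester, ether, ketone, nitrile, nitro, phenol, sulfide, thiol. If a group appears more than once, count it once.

halogen on an sp³ carbon → alkyl halide.
para-disubstituted benzene ring → arene.
halogen on an sp³ carbon → alkyl halide.
halogen on an sp³ carbon → alkyl halide.
–C(=O)– with carbon on both sides → ketone.
pendant –CH2OH on an sp³ backbone C → alcohol.
–OH on an sp³ carbon → alcohol (secondary).
–OH attached directly to an aromatic ring → phenol (not alcohol); the ring itself is an arene.
Distinct types present: alcohol, alkyl halide, arene, ketone, phenol.

5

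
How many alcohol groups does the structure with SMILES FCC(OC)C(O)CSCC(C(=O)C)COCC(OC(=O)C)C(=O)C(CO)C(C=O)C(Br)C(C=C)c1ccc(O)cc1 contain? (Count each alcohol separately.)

2

halogen on an sp³ carbon → alkyl halide.
pendant –OCH3: C–O–C with sp³ C, no adjacent C=O → ether.
–OH on an sp³ carbon → alcohol (secondary).
C–S–C linkage → sulfide (thioether).
pendant –COCH3: carbonyl C bonded to two carbons → ketone.
C–O–C with sp³ carbons on both sides and no adjacent C=O → ether.
pendant –OC(=O)CH3: an acyloxy group → ester.
–C(=O)– with carbon on both sides → ketone.
pendant –CH2OH on an sp³ backbone C → alcohol.
pendant –CHO: carbonyl C bonded to C and H → aldehyde.
halogen on an sp³ carbon → alkyl halide.
pendant –CH=CH2: C=C double bond → alkene.
–OH attached directly to an aromatic ring → phenol (not alcohol); the ring itself is an arene.
Alcohol appears at: CH(OH), CH(CH2OH) → 2.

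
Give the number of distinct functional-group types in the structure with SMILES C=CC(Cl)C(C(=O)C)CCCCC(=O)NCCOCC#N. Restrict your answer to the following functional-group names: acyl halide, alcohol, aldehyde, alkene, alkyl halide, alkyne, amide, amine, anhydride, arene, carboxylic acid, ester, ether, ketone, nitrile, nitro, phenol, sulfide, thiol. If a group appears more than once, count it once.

Working along the chain:
  CH2=CH: C=C double bond → alkene.
  CH(Cl): halogen on an sp³ carbon → alkyl halide.
  CH(COCH3): pendant –COCH3: carbonyl C bonded to two carbons → ketone.
  CH2CONHCH2: –C(=O)–N– linkage → amide (the N is not an amine).
  CH2OCH2: C–O–C with sp³ carbons on both sides and no adjacent C=O → ether.
  CN: –C≡N: carbon triple-bonded to nitrogen → nitrile.
Distinct types present: alkene, alkyl halide, amide, ether, ketone, nitrile.

6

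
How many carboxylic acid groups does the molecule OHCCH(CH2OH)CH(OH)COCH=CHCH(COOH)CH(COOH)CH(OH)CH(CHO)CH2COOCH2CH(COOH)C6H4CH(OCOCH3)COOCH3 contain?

Working along the chain:
  OHC: terminal –CHO: carbonyl C bonded to H and C → aldehyde.
  CH(CH2OH): pendant –CH2OH on an sp³ backbone C → alcohol.
  CH(OH): –OH on an sp³ carbon → alcohol (secondary).
  CO: –C(=O)– with carbon on both sides → ketone.
  CH=CH: C=C double bond → alkene.
  CH(COOH): pendant –COOH: carbonyl C bonded to C and –OH → carboxylic acid.
  CH(COOH): pendant –COOH: carbonyl C bonded to C and –OH → carboxylic acid.
  CH(OH): –OH on an sp³ carbon → alcohol (secondary).
  CH(CHO): pendant –CHO: carbonyl C bonded to C and H → aldehyde.
  CH2COOCH2: –C(=O)–O–C with C on the carbonyl side → ester.
  CH(COOH): pendant –COOH: carbonyl C bonded to C and –OH → carboxylic acid.
  C6H4: para-disubstituted benzene ring → arene.
  CH(OCOCH3): pendant –OC(=O)CH3: an acyloxy group → ester.
  COOCH3: –C(=O)OCH3: carbonyl C bonded to C and to –OCH3 → ester (not ketone + ether).
Carboxylic acid appears at: CH(COOH), CH(COOH), CH(COOH) → 3.

3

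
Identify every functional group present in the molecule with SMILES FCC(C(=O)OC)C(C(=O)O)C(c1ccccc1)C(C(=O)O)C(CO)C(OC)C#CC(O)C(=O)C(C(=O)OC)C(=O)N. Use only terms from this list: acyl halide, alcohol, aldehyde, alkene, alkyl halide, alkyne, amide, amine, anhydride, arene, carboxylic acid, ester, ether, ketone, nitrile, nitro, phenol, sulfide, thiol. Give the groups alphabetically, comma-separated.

halogen on an sp³ carbon → alkyl halide.
pendant –COOCH3: carbonyl C bonded to C and –OCH3 → ester.
pendant –COOH: carbonyl C bonded to C and –OH → carboxylic acid.
pendant –C6H5: benzene ring → arene.
pendant –COOH: carbonyl C bonded to C and –OH → carboxylic acid.
pendant –CH2OH on an sp³ backbone C → alcohol.
pendant –OCH3: C–O–C with sp³ C, no adjacent C=O → ether.
C≡C triple bond → alkyne.
–OH on an sp³ carbon → alcohol (secondary).
–C(=O)– with carbon on both sides → ketone.
pendant –COOCH3: carbonyl C bonded to C and –OCH3 → ester.
–C(=O)NH2: carbonyl C bonded to C and to N → amide (the N is not a separate amine).

alcohol, alkyl halide, alkyne, amide, arene, carboxylic acid, ester, ether, ketone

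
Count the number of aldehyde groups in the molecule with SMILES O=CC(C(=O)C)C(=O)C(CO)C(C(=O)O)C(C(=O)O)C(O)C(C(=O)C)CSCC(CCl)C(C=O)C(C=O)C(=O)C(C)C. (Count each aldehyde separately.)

terminal –CHO: carbonyl C bonded to H and C → aldehyde.
pendant –COCH3: carbonyl C bonded to two carbons → ketone.
–C(=O)– with carbon on both sides → ketone.
pendant –CH2OH on an sp³ backbone C → alcohol.
pendant –COOH: carbonyl C bonded to C and –OH → carboxylic acid.
pendant –COOH: carbonyl C bonded to C and –OH → carboxylic acid.
–OH on an sp³ carbon → alcohol (secondary).
pendant –COCH3: carbonyl C bonded to two carbons → ketone.
C–S–C linkage → sulfide (thioether).
pendant –CH2X: halogen on sp³ carbon → alkyl halide.
pendant –CHO: carbonyl C bonded to C and H → aldehyde.
pendant –CHO: carbonyl C bonded to C and H → aldehyde.
–C(=O)– with carbon on both sides → ketone.
Aldehyde appears at: OHC, CH(CHO), CH(CHO) → 3.

3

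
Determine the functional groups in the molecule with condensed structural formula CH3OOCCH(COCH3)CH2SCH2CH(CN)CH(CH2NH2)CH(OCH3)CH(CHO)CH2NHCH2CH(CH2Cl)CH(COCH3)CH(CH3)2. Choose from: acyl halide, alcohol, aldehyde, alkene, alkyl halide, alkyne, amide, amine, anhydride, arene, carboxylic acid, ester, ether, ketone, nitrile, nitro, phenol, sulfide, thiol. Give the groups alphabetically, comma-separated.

CH3O–C(=O)–: carbonyl C bonded to C and to –OCH3 → ester (not ketone + ether).
pendant –COCH3: carbonyl C bonded to two carbons → ketone.
C–S–C linkage → sulfide (thioether).
pendant –C≡N: nitrile.
pendant –CH2NH2: N on sp³ C, no adjacent C=O → amine.
pendant –OCH3: C–O–C with sp³ C, no adjacent C=O → ether.
pendant –CHO: carbonyl C bonded to C and H → aldehyde.
C–N–C with sp³ carbons and no adjacent C=O → amine (secondary).
pendant –CH2X: halogen on sp³ carbon → alkyl halide.
pendant –COCH3: carbonyl C bonded to two carbons → ketone.

aldehyde, alkyl halide, amine, ester, ether, ketone, nitrile, sulfide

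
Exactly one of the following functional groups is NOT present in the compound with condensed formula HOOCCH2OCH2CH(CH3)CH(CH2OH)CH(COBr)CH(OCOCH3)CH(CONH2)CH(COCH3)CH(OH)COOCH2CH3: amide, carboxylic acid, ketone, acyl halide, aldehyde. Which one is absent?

aldehyde

ketone: present (CH(COCH3) — pendant –COCH3: carbonyl C bonded to two carbons → ketone).
carboxylic acid: present (HOOC — –COOH: carbonyl C bonded to –OH and C → carboxylic acid (the –OH is not a separate alcohol)).
amide: present (CH(CONH2) — pendant –CONH2: carbonyl C bonded to C and N → amide).
acyl halide: present (CH(COBr) — pendant –C(=O)X: carbonyl C bonded to C and halogen → acyl halide).
aldehyde: absent. In CH(COCH3), the carbonyl carbon is bonded to two carbons, so it is a ketone, not an aldehyde. In HOOC, the carbonyl carbon bears –OH, not –H, so it is a carboxylic acid.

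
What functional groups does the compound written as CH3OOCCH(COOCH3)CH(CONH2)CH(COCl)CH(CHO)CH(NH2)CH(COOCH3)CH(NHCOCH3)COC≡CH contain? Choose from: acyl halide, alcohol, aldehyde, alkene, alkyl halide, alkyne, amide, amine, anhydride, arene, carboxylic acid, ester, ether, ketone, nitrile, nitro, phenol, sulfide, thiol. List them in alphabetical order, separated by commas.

acyl halide, aldehyde, alkyne, amide, amine, ester, ketone

Taking each segment in turn:
  CH3OOC: CH3O–C(=O)–: carbonyl C bonded to C and to –OCH3 → ester (not ketone + ether).
  CH(COOCH3): pendant –COOCH3: carbonyl C bonded to C and –OCH3 → ester.
  CH(CONH2): pendant –CONH2: carbonyl C bonded to C and N → amide.
  CH(COCl): pendant –C(=O)X: carbonyl C bonded to C and halogen → acyl halide.
  CH(CHO): pendant –CHO: carbonyl C bonded to C and H → aldehyde.
  CH(NH2): –NH2 on an sp³ carbon with no adjacent C=O → amine.
  CH(COOCH3): pendant –COOCH3: carbonyl C bonded to C and –OCH3 → ester.
  CH(NHCOCH3): pendant –NHC(=O)CH3: N bonded to a carbonyl → amide (not amine).
  CO: –C(=O)– with carbon on both sides → ketone.
  C≡CH: C≡C triple bond → alkyne.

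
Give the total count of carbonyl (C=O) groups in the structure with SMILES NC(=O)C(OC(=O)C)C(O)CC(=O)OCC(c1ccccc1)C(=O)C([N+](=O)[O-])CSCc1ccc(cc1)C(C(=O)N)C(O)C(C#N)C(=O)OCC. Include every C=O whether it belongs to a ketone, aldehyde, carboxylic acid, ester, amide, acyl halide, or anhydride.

6

H2NCO: amide, 1 C=O (running total 1).
CH(OCOCH3): ester, 1 C=O (running total 2).
CH2COOCH2: ester, 1 C=O (running total 3).
CO: ketone, 1 C=O (running total 4).
CH(CONH2): amide, 1 C=O (running total 5).
COOCH2CH3: ester, 1 C=O (running total 6).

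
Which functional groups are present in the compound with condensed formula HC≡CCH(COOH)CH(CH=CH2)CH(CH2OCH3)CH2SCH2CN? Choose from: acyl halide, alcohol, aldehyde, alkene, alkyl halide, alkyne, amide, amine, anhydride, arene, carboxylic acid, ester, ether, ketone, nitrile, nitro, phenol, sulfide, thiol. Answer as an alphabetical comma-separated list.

alkene, alkyne, carboxylic acid, ether, nitrile, sulfide

C≡C triple bond → alkyne.
pendant –COOH: carbonyl C bonded to C and –OH → carboxylic acid.
pendant –CH=CH2: C=C double bond → alkene.
pendant –CH2OCH3: C–O–C linkage → ether.
C–S–C linkage → sulfide (thioether).
–C≡N: carbon triple-bonded to nitrogen → nitrile.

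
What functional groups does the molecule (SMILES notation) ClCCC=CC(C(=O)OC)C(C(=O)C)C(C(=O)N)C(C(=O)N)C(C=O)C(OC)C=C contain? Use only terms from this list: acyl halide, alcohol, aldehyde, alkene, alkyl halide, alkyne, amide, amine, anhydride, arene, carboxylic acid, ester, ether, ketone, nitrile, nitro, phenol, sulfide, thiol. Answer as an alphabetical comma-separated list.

aldehyde, alkene, alkyl halide, amide, ester, ether, ketone

halogen on an sp³ carbon → alkyl halide.
C=C double bond → alkene.
pendant –COOCH3: carbonyl C bonded to C and –OCH3 → ester.
pendant –COCH3: carbonyl C bonded to two carbons → ketone.
pendant –CONH2: carbonyl C bonded to C and N → amide.
pendant –CONH2: carbonyl C bonded to C and N → amide.
pendant –CHO: carbonyl C bonded to C and H → aldehyde.
pendant –OCH3: C–O–C with sp³ C, no adjacent C=O → ether.
C=C double bond → alkene.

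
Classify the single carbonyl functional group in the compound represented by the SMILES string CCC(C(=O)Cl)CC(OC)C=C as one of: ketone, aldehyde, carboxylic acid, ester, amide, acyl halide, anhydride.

The carbonyl is in the CH(COCl) segment: pendant –C(=O)X: carbonyl C bonded to C and halogen → acyl halide.

acyl halide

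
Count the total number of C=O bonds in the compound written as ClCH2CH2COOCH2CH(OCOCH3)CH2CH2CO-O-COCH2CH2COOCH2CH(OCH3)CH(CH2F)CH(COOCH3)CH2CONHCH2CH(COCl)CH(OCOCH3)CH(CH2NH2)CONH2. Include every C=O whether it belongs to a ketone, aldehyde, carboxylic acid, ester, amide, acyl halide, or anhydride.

CH2COOCH2: ester, 1 C=O (running total 1).
CH(OCOCH3): ester, 1 C=O (running total 2).
CH2CO-O-COCH2: anhydride, 2 C=O (running total 4).
CH2COOCH2: ester, 1 C=O (running total 5).
CH(COOCH3): ester, 1 C=O (running total 6).
CH2CONHCH2: amide, 1 C=O (running total 7).
CH(COCl): acyl halide, 1 C=O (running total 8).
CH(OCOCH3): ester, 1 C=O (running total 9).
CONH2: amide, 1 C=O (running total 10).

10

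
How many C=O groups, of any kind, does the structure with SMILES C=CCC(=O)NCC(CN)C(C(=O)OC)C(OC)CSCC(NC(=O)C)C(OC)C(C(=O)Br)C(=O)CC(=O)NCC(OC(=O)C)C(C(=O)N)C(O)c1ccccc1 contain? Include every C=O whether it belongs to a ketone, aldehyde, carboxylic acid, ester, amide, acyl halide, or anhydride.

8

CH2CONHCH2: amide, 1 C=O (running total 1).
CH(COOCH3): ester, 1 C=O (running total 2).
CH(NHCOCH3): amide, 1 C=O (running total 3).
CH(COBr): acyl halide, 1 C=O (running total 4).
CO: ketone, 1 C=O (running total 5).
CH2CONHCH2: amide, 1 C=O (running total 6).
CH(OCOCH3): ester, 1 C=O (running total 7).
CH(CONH2): amide, 1 C=O (running total 8).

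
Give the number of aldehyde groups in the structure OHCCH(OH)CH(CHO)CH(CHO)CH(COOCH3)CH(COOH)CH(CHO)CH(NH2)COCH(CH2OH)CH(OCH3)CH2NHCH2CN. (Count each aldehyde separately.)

terminal –CHO: carbonyl C bonded to H and C → aldehyde.
–OH on an sp³ carbon → alcohol (secondary).
pendant –CHO: carbonyl C bonded to C and H → aldehyde.
pendant –CHO: carbonyl C bonded to C and H → aldehyde.
pendant –COOCH3: carbonyl C bonded to C and –OCH3 → ester.
pendant –COOH: carbonyl C bonded to C and –OH → carboxylic acid.
pendant –CHO: carbonyl C bonded to C and H → aldehyde.
–NH2 on an sp³ carbon with no adjacent C=O → amine.
–C(=O)– with carbon on both sides → ketone.
pendant –CH2OH on an sp³ backbone C → alcohol.
pendant –OCH3: C–O–C with sp³ C, no adjacent C=O → ether.
C–N–C with sp³ carbons and no adjacent C=O → amine (secondary).
–C≡N: carbon triple-bonded to nitrogen → nitrile.
Aldehyde appears at: OHC, CH(CHO), CH(CHO), CH(CHO) → 4.

4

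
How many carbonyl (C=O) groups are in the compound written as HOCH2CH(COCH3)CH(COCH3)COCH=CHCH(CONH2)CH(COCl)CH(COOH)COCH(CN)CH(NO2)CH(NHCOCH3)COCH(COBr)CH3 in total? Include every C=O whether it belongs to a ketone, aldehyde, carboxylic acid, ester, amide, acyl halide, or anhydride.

CH(COCH3): ketone, 1 C=O (running total 1).
CH(COCH3): ketone, 1 C=O (running total 2).
CO: ketone, 1 C=O (running total 3).
CH(CONH2): amide, 1 C=O (running total 4).
CH(COCl): acyl halide, 1 C=O (running total 5).
CH(COOH): carboxylic acid, 1 C=O (running total 6).
CO: ketone, 1 C=O (running total 7).
CH(NHCOCH3): amide, 1 C=O (running total 8).
CO: ketone, 1 C=O (running total 9).
CH(COBr): acyl halide, 1 C=O (running total 10).

10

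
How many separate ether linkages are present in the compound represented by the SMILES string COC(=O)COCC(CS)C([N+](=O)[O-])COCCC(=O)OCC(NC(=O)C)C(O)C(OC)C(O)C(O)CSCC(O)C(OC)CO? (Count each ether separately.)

Working along the chain:
  CH3OOC: CH3O–C(=O)–: carbonyl C bonded to C and to –OCH3 → ester (not ketone + ether).
  CH2OCH2: C–O–C with sp³ carbons on both sides and no adjacent C=O → ether.
  CH(CH2SH): pendant –CH2SH → thiol.
  CH(NO2): –NO2 on an sp³ carbon → nitro (the N=O is not a carbonyl).
  CH2OCH2: C–O–C with sp³ carbons on both sides and no adjacent C=O → ether.
  CH2COOCH2: –C(=O)–O–C with C on the carbonyl side → ester.
  CH(NHCOCH3): pendant –NHC(=O)CH3: N bonded to a carbonyl → amide (not amine).
  CH(OH): –OH on an sp³ carbon → alcohol (secondary).
  CH(OCH3): pendant –OCH3: C–O–C with sp³ C, no adjacent C=O → ether.
  CH(OH): –OH on an sp³ carbon → alcohol (secondary).
  CH(OH): –OH on an sp³ carbon → alcohol (secondary).
  CH2SCH2: C–S–C linkage → sulfide (thioether).
  CH(OH): –OH on an sp³ carbon → alcohol (secondary).
  CH(OCH3): pendant –OCH3: C–O–C with sp³ C, no adjacent C=O → ether.
  CH2OH: –OH on an sp³ carbon → alcohol.
Ether appears at: CH2OCH2, CH2OCH2, CH(OCH3), CH(OCH3) → 4.

4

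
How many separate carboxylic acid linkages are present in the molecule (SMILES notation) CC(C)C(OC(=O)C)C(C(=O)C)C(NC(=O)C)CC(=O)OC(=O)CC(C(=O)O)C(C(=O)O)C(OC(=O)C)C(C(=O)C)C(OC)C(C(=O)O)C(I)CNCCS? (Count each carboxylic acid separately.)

pendant –OC(=O)CH3: an acyloxy group → ester.
pendant –COCH3: carbonyl C bonded to two carbons → ketone.
pendant –NHC(=O)CH3: N bonded to a carbonyl → amide (not amine).
two acyl groups sharing one oxygen, –C(=O)–O–C(=O)– → anhydride.
pendant –COOH: carbonyl C bonded to C and –OH → carboxylic acid.
pendant –COOH: carbonyl C bonded to C and –OH → carboxylic acid.
pendant –OC(=O)CH3: an acyloxy group → ester.
pendant –COCH3: carbonyl C bonded to two carbons → ketone.
pendant –OCH3: C–O–C with sp³ C, no adjacent C=O → ether.
pendant –COOH: carbonyl C bonded to C and –OH → carboxylic acid.
halogen on an sp³ carbon → alkyl halide.
C–N–C with sp³ carbons and no adjacent C=O → amine (secondary).
–SH on an sp³ carbon → thiol.
Carboxylic acid appears at: CH(COOH), CH(COOH), CH(COOH) → 3.

3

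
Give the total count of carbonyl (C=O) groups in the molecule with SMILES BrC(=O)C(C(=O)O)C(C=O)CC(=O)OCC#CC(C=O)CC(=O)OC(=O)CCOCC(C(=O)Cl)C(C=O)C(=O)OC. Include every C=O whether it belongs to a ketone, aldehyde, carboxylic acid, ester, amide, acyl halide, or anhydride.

BrCO: acyl halide, 1 C=O (running total 1).
CH(COOH): carboxylic acid, 1 C=O (running total 2).
CH(CHO): aldehyde, 1 C=O (running total 3).
CH2COOCH2: ester, 1 C=O (running total 4).
CH(CHO): aldehyde, 1 C=O (running total 5).
CH2CO-O-COCH2: anhydride, 2 C=O (running total 7).
CH(COCl): acyl halide, 1 C=O (running total 8).
CH(CHO): aldehyde, 1 C=O (running total 9).
COOCH3: ester, 1 C=O (running total 10).

10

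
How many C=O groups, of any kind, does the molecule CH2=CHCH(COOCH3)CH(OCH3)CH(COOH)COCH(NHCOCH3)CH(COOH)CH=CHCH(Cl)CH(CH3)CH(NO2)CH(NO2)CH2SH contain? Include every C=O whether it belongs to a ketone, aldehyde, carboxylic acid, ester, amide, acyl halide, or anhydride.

5

CH(COOCH3): ester, 1 C=O (running total 1).
CH(COOH): carboxylic acid, 1 C=O (running total 2).
CO: ketone, 1 C=O (running total 3).
CH(NHCOCH3): amide, 1 C=O (running total 4).
CH(COOH): carboxylic acid, 1 C=O (running total 5).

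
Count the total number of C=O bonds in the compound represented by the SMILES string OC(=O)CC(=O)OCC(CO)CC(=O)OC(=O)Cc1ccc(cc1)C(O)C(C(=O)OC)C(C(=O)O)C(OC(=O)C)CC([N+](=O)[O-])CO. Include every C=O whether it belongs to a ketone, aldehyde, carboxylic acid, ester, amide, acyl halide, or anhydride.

7

HOOC: carboxylic acid, 1 C=O (running total 1).
CH2COOCH2: ester, 1 C=O (running total 2).
CH2CO-O-COCH2: anhydride, 2 C=O (running total 4).
CH(COOCH3): ester, 1 C=O (running total 5).
CH(COOH): carboxylic acid, 1 C=O (running total 6).
CH(OCOCH3): ester, 1 C=O (running total 7).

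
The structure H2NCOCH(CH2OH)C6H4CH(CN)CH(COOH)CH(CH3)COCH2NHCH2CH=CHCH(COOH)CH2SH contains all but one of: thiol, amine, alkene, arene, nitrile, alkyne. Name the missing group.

alkyne

thiol: present (CH2SH — –SH on an sp³ carbon → thiol).
amine: present (CH2NHCH2 — C–N–C with sp³ carbons and no adjacent C=O → amine (secondary)).
arene: present (C6H4 — para-disubstituted benzene ring → arene).
alkene: present (CH=CH — C=C double bond → alkene).
nitrile: present (CH(CN) — pendant –C≡N: nitrile).
alkyne: absent. In CH(CN), the triple bond is C≡N, not C≡C, so it is a nitrile.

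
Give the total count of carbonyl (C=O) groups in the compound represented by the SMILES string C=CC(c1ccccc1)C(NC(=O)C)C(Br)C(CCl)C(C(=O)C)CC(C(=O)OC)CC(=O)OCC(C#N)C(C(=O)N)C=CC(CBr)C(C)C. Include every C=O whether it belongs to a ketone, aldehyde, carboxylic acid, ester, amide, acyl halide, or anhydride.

5

CH(NHCOCH3): amide, 1 C=O (running total 1).
CH(COCH3): ketone, 1 C=O (running total 2).
CH(COOCH3): ester, 1 C=O (running total 3).
CH2COOCH2: ester, 1 C=O (running total 4).
CH(CONH2): amide, 1 C=O (running total 5).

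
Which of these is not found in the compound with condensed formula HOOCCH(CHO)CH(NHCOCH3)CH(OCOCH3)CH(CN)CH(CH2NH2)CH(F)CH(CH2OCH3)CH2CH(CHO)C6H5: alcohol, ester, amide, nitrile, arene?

arene: present (C6H5 — –C6H5 phenyl ring → arene).
ester: present (CH(OCOCH3) — pendant –OC(=O)CH3: an acyloxy group → ester).
nitrile: present (CH(CN) — pendant –C≡N: nitrile).
amide: present (CH(NHCOCH3) — pendant –NHC(=O)CH3: N bonded to a carbonyl → amide (not amine)).
alcohol: absent. In HOOC, the –OH sits on a carbonyl carbon, making it part of a carboxylic acid, not an alcohol.

alcohol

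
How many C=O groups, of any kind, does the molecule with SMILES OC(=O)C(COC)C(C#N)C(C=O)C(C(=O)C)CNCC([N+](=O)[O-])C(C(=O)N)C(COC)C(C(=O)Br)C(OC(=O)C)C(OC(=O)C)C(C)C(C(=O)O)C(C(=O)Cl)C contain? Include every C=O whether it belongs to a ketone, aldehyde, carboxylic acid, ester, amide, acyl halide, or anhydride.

HOOC: carboxylic acid, 1 C=O (running total 1).
CH(CHO): aldehyde, 1 C=O (running total 2).
CH(COCH3): ketone, 1 C=O (running total 3).
CH(CONH2): amide, 1 C=O (running total 4).
CH(COBr): acyl halide, 1 C=O (running total 5).
CH(OCOCH3): ester, 1 C=O (running total 6).
CH(OCOCH3): ester, 1 C=O (running total 7).
CH(COOH): carboxylic acid, 1 C=O (running total 8).
CH(COCl): acyl halide, 1 C=O (running total 9).

9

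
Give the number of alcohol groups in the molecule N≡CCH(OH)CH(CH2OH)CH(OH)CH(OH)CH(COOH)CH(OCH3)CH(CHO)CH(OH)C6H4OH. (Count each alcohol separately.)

5

Working along the chain:
  N≡C: N≡C–: carbon triple-bonded to nitrogen → nitrile.
  CH(OH): –OH on an sp³ carbon → alcohol (secondary).
  CH(CH2OH): pendant –CH2OH on an sp³ backbone C → alcohol.
  CH(OH): –OH on an sp³ carbon → alcohol (secondary).
  CH(OH): –OH on an sp³ carbon → alcohol (secondary).
  CH(COOH): pendant –COOH: carbonyl C bonded to C and –OH → carboxylic acid.
  CH(OCH3): pendant –OCH3: C–O–C with sp³ C, no adjacent C=O → ether.
  CH(CHO): pendant –CHO: carbonyl C bonded to C and H → aldehyde.
  CH(OH): –OH on an sp³ carbon → alcohol (secondary).
  C6H4OH: –OH attached directly to an aromatic ring → phenol (not alcohol); the ring itself is an arene.
Alcohol appears at: CH(OH), CH(CH2OH), CH(OH), CH(OH), CH(OH) → 5.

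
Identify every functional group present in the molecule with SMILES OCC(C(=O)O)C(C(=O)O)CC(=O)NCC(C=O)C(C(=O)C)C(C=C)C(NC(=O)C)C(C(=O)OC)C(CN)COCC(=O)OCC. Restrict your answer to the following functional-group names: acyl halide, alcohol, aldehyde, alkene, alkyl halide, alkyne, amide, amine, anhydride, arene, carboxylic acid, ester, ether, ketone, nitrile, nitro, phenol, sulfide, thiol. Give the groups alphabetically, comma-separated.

HO– on an sp³ carbon → alcohol.
pendant –COOH: carbonyl C bonded to C and –OH → carboxylic acid.
pendant –COOH: carbonyl C bonded to C and –OH → carboxylic acid.
–C(=O)–N– linkage → amide (the N is not an amine).
pendant –CHO: carbonyl C bonded to C and H → aldehyde.
pendant –COCH3: carbonyl C bonded to two carbons → ketone.
pendant –CH=CH2: C=C double bond → alkene.
pendant –NHC(=O)CH3: N bonded to a carbonyl → amide (not amine).
pendant –COOCH3: carbonyl C bonded to C and –OCH3 → ester.
pendant –CH2NH2: N on sp³ C, no adjacent C=O → amine.
C–O–C with sp³ carbons on both sides and no adjacent C=O → ether.
–C(=O)OCH2CH3: carbonyl C bonded to C and to –OEt → ester.

alcohol, aldehyde, alkene, amide, amine, carboxylic acid, ester, ether, ketone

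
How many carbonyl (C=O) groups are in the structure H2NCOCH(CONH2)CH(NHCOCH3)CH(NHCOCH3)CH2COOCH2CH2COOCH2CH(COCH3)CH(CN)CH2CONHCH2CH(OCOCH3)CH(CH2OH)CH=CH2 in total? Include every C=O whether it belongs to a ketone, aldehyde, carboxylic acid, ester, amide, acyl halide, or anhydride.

9

H2NCO: amide, 1 C=O (running total 1).
CH(CONH2): amide, 1 C=O (running total 2).
CH(NHCOCH3): amide, 1 C=O (running total 3).
CH(NHCOCH3): amide, 1 C=O (running total 4).
CH2COOCH2: ester, 1 C=O (running total 5).
CH2COOCH2: ester, 1 C=O (running total 6).
CH(COCH3): ketone, 1 C=O (running total 7).
CH2CONHCH2: amide, 1 C=O (running total 8).
CH(OCOCH3): ester, 1 C=O (running total 9).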